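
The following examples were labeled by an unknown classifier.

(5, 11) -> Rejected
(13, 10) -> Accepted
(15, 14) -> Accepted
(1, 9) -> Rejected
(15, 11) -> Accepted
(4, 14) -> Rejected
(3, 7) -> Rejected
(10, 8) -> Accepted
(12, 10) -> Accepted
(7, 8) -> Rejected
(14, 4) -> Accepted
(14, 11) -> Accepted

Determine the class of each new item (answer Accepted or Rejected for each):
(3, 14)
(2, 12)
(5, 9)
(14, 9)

Rejected, Rejected, Rejected, Accepted

The pattern is that an item is 'Accepted' exactly when: first > second.
(3, 14): Rejected (3 < 14).
(2, 12): Rejected (2 < 12).
(5, 9): Rejected (5 < 9).
(14, 9): Accepted (14 > 9).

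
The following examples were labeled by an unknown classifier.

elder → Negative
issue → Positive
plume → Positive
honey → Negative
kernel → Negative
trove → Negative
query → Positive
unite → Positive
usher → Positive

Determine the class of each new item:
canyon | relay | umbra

Negative, Negative, Positive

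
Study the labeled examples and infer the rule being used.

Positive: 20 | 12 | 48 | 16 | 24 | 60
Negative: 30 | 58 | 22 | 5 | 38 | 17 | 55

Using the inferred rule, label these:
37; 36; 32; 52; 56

Negative, Positive, Positive, Positive, Positive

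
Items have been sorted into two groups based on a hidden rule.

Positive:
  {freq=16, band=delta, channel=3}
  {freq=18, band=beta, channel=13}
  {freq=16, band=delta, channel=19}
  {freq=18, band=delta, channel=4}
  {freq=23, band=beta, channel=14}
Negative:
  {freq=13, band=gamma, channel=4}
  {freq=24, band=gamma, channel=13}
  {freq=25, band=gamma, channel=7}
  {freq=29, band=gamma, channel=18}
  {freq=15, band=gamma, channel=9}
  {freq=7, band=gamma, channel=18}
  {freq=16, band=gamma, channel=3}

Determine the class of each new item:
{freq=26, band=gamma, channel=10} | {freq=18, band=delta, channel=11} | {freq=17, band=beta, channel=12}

Negative, Positive, Positive

Looking at the examples, the only property every 'Positive' case has and every 'Negative' case lacks is: band is not gamma.
{freq=26, band=gamma, channel=10}: band is gamma — lacks this property, so Negative.
{freq=18, band=delta, channel=11}: band is delta — fits, so Positive.
{freq=17, band=beta, channel=12}: band is beta — fits, so Positive.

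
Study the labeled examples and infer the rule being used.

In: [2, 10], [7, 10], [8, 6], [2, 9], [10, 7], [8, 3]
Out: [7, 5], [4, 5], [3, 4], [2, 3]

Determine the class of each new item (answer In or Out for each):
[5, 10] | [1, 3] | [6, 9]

In, Out, In

The simplest hypothesis consistent with all the labels is: max ≥ 8.
[5, 10] → max 10 → In. [1, 3] → max 3 → Out. [6, 9] → max 9 → In.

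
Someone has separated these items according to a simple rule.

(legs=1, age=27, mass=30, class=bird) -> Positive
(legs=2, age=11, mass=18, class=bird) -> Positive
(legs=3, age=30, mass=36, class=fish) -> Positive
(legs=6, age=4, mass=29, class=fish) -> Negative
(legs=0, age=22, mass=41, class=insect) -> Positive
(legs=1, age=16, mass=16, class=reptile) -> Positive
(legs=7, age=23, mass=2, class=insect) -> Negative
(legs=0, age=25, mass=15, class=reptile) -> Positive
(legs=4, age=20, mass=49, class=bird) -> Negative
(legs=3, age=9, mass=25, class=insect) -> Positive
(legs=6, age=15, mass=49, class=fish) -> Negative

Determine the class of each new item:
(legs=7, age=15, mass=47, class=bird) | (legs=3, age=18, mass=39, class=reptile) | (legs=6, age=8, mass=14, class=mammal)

All 'Positive' examples share one property — legs ≤ 3 — and every 'Negative' example lacks it.
(legs=7, age=15, mass=47, class=bird): legs = 7, doesn't qualify → Negative.
(legs=3, age=18, mass=39, class=reptile): legs = 3, satisfies this → Positive.
(legs=6, age=8, mass=14, class=mammal): legs = 6, doesn't qualify → Negative.

Negative, Positive, Negative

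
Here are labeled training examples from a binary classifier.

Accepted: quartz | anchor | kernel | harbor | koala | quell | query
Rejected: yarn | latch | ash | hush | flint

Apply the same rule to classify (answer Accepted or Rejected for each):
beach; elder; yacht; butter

The common property of the 'Accepted' items is: has ≥ 2 vowels. No 'Rejected' item has it.
beach → 2 vowels → Accepted. elder → 2 vowels → Accepted. yacht → 1 vowel → Rejected. butter → 2 vowels → Accepted.

Accepted, Accepted, Rejected, Accepted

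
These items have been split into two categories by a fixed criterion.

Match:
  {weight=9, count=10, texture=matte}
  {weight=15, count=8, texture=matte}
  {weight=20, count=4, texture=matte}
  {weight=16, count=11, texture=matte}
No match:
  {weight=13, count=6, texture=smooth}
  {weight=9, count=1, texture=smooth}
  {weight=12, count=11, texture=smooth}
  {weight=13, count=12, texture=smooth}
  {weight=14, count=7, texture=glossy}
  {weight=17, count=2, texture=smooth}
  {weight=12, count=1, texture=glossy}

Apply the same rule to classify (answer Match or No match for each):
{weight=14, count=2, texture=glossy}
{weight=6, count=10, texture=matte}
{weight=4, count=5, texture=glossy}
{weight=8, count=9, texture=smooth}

No match, Match, No match, No match

The pattern is that an item is 'Match' exactly when: texture is matte.
No match: {weight=14, count=2, texture=glossy}, since texture is glossy. Match: {weight=6, count=10, texture=matte}, since texture is matte. No match: {weight=4, count=5, texture=glossy}, since texture is glossy. No match: {weight=8, count=9, texture=smooth}, since texture is smooth.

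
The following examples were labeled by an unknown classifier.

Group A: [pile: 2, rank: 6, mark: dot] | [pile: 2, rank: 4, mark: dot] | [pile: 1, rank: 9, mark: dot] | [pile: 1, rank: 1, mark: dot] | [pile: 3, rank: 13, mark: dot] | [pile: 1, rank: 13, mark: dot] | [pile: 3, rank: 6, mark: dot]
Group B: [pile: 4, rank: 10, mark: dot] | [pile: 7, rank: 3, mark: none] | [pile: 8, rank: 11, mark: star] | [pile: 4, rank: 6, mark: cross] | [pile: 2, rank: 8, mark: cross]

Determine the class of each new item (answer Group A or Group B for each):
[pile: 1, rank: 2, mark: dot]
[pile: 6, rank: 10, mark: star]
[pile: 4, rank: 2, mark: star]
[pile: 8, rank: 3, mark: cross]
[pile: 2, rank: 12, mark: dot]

Group A, Group B, Group B, Group B, Group A

Every 'Group A' example satisfies: mark is dot AND pile ≤ 3. None of the 'Group B' examples do.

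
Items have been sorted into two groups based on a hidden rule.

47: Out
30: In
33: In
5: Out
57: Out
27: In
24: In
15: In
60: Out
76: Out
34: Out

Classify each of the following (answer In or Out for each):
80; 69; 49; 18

Out, Out, Out, In

All 'In' examples share one property — multiple of 3 AND at most 33 — and every 'Out' example lacks it.
80 — 80 = 3·26 + 2, 80 > 33, hence Out.
69 — 69 = 3·23, 69 > 33, hence Out.
49 — 49 = 3·16 + 1, 49 > 33, hence Out.
18 — 18 = 3·6, 18 ≤ 33, hence In.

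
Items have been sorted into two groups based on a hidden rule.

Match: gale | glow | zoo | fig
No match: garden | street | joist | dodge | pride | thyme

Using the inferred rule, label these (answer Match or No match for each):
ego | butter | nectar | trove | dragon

Match, No match, No match, No match, No match

The classifier is using: length ≤ 4.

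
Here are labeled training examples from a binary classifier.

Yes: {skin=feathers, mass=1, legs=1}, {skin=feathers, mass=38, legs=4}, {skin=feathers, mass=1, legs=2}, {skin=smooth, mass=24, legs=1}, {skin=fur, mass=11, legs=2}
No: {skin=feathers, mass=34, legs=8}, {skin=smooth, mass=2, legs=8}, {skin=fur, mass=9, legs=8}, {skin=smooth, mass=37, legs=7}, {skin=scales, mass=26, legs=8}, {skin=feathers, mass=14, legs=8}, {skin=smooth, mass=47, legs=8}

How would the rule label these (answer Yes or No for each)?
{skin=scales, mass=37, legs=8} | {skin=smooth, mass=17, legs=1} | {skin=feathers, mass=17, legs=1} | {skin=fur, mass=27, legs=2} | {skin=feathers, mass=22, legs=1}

No, Yes, Yes, Yes, Yes

The rule appears to be: legs ≤ 4.
{skin=scales, mass=37, legs=8}: No (legs = 8).
{skin=smooth, mass=17, legs=1}: Yes (legs = 1).
{skin=feathers, mass=17, legs=1}: Yes (legs = 1).
{skin=fur, mass=27, legs=2}: Yes (legs = 2).
{skin=feathers, mass=22, legs=1}: Yes (legs = 1).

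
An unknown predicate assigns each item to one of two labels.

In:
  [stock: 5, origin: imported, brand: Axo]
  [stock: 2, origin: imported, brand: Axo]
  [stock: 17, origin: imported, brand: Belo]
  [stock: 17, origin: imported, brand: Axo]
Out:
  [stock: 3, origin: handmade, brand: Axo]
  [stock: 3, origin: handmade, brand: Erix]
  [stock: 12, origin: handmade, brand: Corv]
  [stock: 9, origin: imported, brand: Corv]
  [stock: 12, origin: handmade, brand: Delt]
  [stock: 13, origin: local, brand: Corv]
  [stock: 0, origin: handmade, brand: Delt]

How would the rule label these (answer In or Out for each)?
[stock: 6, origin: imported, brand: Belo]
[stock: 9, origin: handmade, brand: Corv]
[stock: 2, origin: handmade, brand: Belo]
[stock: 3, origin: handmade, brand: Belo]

'In' ⟺ origin is imported AND stock ≠ 9.

In, Out, Out, Out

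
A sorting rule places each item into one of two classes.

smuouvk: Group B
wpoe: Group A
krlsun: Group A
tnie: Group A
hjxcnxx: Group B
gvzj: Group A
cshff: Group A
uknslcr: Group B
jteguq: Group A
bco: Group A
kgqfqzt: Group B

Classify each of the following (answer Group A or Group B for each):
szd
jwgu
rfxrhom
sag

Group A, Group A, Group B, Group A

Rule: length ≤ 6. This holds for each 'Group A' example and fails for each 'Group B' one.
szd: Group A (length 3). jwgu: Group A (length 4). rfxrhom: Group B (length 7). sag: Group A (length 3).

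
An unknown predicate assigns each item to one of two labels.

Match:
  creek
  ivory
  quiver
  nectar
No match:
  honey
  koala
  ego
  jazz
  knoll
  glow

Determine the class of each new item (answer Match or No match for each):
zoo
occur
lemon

The pattern is that an item is 'Match' exactly when: contains 'r'.
zoo: no 'r' — doesn't match, so No match. occur: has 'r' — meets the rule, so Match. lemon: no 'r' — doesn't match, so No match.

No match, Match, No match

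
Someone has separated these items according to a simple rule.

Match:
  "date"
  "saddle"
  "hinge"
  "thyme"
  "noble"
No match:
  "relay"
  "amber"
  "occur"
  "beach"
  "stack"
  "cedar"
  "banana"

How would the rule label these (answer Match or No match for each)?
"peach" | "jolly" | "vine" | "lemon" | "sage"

Comparing the two groups points to one rule — ends with 'e'.

No match, No match, Match, No match, Match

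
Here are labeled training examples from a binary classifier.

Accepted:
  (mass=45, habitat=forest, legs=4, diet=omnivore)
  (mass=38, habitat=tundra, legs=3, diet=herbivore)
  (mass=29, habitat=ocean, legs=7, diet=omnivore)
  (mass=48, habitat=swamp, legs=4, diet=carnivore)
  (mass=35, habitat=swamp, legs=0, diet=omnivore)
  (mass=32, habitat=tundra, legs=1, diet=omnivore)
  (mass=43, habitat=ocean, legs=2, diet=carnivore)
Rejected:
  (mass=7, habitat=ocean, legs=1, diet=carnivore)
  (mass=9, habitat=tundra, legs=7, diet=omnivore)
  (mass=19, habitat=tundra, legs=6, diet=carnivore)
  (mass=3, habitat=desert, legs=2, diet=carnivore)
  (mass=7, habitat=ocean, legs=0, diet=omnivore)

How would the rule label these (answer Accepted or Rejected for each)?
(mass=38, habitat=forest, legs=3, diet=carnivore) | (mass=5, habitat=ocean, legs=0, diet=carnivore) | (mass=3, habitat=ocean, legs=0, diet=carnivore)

A rule that fits every label: mass ≥ 29 — true of each 'Accepted' example, false of each 'Rejected' one.

Accepted, Rejected, Rejected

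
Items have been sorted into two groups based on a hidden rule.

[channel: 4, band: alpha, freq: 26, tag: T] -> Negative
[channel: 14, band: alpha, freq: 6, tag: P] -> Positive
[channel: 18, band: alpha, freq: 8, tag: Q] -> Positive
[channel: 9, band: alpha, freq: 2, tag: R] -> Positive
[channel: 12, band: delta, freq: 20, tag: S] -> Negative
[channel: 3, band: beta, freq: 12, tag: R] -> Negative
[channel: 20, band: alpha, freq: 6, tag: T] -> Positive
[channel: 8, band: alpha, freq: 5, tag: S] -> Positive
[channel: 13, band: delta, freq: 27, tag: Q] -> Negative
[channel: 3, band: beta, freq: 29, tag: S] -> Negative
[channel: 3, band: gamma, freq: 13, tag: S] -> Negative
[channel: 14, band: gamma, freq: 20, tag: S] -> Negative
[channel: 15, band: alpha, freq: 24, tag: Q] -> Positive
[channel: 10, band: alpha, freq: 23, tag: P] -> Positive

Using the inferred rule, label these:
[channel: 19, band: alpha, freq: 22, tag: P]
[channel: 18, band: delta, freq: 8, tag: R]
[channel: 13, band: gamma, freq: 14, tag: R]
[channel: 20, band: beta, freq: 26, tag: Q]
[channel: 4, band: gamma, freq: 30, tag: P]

Positive, Negative, Negative, Negative, Negative

'Positive' ⟺ band is alpha AND freq ≤ 24.
Positive: [channel: 19, band: alpha, freq: 22, tag: P], since band is alpha, freq = 22. Negative: [channel: 18, band: delta, freq: 8, tag: R], since band is delta, freq = 8. Negative: [channel: 13, band: gamma, freq: 14, tag: R], since band is gamma, freq = 14. Negative: [channel: 20, band: beta, freq: 26, tag: Q], since band is beta, freq = 26. Negative: [channel: 4, band: gamma, freq: 30, tag: P], since band is gamma, freq = 30.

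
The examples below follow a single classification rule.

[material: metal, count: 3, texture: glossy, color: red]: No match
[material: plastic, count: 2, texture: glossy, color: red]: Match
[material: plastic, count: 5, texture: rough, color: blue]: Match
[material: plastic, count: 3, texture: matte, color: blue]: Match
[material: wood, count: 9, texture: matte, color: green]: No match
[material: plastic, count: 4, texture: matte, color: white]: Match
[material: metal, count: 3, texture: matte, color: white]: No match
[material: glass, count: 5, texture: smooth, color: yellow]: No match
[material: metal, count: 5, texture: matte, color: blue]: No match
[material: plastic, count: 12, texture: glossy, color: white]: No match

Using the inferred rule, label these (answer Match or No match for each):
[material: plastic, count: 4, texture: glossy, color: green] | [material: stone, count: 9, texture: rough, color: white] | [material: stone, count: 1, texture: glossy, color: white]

Match, No match, No match

The distinguishing property — material is plastic AND count ≤ 5 — holds for all the 'Match' cases and none of the 'No match' cases.
[material: plastic, count: 4, texture: glossy, color: green]: Match (material is plastic, count = 4).
[material: stone, count: 9, texture: rough, color: white]: No match (material is stone, count = 9).
[material: stone, count: 1, texture: glossy, color: white]: No match (material is stone, count = 1).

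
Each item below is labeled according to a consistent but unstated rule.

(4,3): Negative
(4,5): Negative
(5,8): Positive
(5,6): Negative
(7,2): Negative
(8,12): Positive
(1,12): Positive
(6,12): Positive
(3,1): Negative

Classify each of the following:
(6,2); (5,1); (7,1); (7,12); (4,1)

Rule: sum ≥ 13. This holds for each 'Positive' example and fails for each 'Negative' one.
(6,2): Negative (6+2 = 8). (5,1): Negative (5+1 = 6). (7,1): Negative (7+1 = 8). (7,12): Positive (7+12 = 19). (4,1): Negative (4+1 = 5).

Negative, Negative, Negative, Positive, Negative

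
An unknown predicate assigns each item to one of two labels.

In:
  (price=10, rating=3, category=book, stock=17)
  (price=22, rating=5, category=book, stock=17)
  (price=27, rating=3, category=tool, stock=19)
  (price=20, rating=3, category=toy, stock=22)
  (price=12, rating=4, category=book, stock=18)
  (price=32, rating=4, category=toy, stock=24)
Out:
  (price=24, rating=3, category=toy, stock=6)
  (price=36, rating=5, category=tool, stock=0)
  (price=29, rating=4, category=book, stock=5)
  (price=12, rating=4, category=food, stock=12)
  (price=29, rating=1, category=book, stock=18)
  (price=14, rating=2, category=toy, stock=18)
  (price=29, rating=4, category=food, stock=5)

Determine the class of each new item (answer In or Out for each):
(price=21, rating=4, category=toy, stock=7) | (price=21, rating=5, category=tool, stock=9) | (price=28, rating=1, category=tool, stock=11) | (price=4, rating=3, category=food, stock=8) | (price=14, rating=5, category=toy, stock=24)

Out, Out, Out, Out, In

All 'In' examples share one property — rating ≥ 3 AND stock ≥ 17 — and every 'Out' example lacks it.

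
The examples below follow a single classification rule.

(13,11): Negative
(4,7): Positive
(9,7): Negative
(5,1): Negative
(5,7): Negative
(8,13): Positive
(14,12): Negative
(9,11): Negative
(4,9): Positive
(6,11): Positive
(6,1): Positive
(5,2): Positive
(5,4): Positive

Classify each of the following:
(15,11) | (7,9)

Negative, Negative

Every 'Positive' example satisfies: sum is odd. None of the 'Negative' examples do.
(15,11): 15+11 = 26 — does not fit, so Negative. (7,9): 7+9 = 16 — does not fit, so Negative.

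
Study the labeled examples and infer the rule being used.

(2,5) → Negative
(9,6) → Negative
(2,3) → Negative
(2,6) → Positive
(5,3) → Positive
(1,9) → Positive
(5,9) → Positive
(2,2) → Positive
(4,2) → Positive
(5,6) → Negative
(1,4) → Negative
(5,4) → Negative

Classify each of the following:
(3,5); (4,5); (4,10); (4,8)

Checking candidate rules against both groups, what survives is: sum is even.
(3,5) — 3+5 = 8, hence Positive. (4,5) — 4+5 = 9, hence Negative. (4,10) — 4+10 = 14, hence Positive. (4,8) — 4+8 = 12, hence Positive.

Positive, Negative, Positive, Positive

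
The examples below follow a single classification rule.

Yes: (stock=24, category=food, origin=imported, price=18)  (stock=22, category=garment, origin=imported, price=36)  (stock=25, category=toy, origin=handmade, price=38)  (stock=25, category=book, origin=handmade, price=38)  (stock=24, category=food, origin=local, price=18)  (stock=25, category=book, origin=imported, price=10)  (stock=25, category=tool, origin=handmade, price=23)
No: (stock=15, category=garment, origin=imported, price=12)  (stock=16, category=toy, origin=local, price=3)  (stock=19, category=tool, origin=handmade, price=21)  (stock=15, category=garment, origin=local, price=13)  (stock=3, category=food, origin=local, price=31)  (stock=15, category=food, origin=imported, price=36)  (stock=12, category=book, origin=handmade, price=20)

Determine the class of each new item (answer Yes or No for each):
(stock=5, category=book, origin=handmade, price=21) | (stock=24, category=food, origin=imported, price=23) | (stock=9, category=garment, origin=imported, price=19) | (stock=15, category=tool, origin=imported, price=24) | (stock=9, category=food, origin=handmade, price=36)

No, Yes, No, No, No

The rule appears to be: stock ≥ 22.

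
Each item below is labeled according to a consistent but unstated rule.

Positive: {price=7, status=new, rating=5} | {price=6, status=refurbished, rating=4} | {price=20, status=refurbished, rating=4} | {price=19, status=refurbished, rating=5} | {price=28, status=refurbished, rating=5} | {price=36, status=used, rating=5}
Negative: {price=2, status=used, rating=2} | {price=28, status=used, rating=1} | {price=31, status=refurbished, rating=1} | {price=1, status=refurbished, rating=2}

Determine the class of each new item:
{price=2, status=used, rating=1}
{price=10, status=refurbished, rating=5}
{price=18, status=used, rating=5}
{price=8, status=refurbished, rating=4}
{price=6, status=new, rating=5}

'Positive' ⟺ rating ≥ 4.

Negative, Positive, Positive, Positive, Positive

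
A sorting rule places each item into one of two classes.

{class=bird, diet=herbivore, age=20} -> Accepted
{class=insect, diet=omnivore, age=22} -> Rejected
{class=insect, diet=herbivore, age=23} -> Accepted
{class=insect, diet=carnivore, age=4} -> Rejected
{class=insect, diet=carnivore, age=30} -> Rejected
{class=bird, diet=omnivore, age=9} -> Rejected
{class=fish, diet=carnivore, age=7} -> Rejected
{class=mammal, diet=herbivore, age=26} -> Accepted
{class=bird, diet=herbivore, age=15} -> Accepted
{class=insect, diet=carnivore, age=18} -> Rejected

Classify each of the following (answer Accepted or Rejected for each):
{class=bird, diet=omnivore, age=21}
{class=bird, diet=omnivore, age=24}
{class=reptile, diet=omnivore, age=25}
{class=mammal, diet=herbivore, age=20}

Rejected, Rejected, Rejected, Accepted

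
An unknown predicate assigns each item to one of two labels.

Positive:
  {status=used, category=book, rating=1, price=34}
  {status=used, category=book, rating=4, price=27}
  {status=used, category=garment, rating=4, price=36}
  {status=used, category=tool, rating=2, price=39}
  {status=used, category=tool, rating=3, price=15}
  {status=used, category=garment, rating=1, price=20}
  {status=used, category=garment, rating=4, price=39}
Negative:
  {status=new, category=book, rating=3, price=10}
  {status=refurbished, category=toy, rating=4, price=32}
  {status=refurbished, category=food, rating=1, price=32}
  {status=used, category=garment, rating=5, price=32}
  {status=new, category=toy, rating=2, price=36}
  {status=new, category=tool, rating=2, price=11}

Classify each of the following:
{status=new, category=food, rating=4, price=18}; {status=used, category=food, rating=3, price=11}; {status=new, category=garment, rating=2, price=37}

Negative, Positive, Negative

The classifier is using: status is used AND rating ≤ 4.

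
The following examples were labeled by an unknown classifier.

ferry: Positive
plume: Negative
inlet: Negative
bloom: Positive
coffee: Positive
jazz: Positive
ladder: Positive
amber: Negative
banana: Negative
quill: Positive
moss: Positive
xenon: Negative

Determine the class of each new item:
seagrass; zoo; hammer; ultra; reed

The common property of the 'Positive' items is: has a double letter. No 'Negative' item has it.
seagrass: 'ss' doubled — matches, so Positive. zoo: 'oo' doubled — matches, so Positive. hammer: 'mm' doubled — matches, so Positive. ultra: no doubled letter — does not fit, so Negative. reed: 'ee' doubled — matches, so Positive.

Positive, Positive, Positive, Negative, Positive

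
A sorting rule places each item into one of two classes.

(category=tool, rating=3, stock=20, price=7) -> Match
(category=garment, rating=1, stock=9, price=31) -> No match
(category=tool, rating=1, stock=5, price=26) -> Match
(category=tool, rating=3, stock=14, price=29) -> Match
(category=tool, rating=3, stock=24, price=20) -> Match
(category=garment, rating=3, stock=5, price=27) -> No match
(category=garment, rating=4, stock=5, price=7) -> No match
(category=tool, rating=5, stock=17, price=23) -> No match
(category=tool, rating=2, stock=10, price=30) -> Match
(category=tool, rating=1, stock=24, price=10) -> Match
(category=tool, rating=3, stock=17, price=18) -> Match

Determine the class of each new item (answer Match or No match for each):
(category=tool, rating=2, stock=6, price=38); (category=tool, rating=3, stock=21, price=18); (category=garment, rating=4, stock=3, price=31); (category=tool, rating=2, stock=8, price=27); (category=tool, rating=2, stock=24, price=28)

Match, Match, No match, Match, Match

The pattern is that an item is 'Match' exactly when: category is tool AND rating ≤ 3.
(category=tool, rating=2, stock=6, price=38): Match (category is tool, rating = 2). (category=tool, rating=3, stock=21, price=18): Match (category is tool, rating = 3). (category=garment, rating=4, stock=3, price=31): No match (category is garment, rating = 4). (category=tool, rating=2, stock=8, price=27): Match (category is tool, rating = 2). (category=tool, rating=2, stock=24, price=28): Match (category is tool, rating = 2).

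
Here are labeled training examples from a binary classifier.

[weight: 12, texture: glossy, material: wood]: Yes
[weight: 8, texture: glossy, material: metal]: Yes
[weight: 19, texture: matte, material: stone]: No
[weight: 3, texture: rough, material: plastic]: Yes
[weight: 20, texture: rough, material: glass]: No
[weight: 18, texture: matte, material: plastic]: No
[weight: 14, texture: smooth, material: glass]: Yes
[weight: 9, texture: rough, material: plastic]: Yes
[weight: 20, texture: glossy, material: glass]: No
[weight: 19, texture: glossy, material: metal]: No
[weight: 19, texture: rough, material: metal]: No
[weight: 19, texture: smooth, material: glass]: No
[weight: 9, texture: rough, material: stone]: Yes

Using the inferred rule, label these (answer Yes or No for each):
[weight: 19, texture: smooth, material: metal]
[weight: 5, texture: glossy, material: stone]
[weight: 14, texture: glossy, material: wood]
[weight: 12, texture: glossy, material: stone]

The pattern is that an item is 'Yes' exactly when: weight ≤ 14.
[weight: 19, texture: smooth, material: metal] — weight = 19, hence No.
[weight: 5, texture: glossy, material: stone] — weight = 5, hence Yes.
[weight: 14, texture: glossy, material: wood] — weight = 14, hence Yes.
[weight: 12, texture: glossy, material: stone] — weight = 12, hence Yes.

No, Yes, Yes, Yes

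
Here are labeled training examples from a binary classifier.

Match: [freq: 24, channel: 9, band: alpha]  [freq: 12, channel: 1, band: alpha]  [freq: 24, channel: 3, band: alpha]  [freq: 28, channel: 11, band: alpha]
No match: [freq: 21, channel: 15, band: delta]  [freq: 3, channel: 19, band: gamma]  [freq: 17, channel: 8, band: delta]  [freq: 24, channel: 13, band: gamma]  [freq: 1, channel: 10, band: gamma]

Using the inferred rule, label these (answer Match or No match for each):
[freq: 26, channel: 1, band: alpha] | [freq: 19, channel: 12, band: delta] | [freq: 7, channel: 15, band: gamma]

Match, No match, No match

Comparing the two groups points to one rule — band is alpha.
[freq: 26, channel: 1, band: alpha] — band is alpha, hence Match. [freq: 19, channel: 12, band: delta] — band is delta, hence No match. [freq: 7, channel: 15, band: gamma] — band is gamma, hence No match.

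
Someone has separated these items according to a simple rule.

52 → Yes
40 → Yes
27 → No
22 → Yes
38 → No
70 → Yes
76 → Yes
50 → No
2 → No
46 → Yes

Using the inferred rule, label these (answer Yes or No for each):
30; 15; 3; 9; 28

No, No, No, No, Yes

A rule that fits every label: ≡ 1 (mod 3) — true of each 'Yes' example, false of each 'No' one.
30: 30 mod 3 = 0 — lacks this property, so No. 15: 15 mod 3 = 0 — lacks this property, so No. 3: 3 mod 3 = 0 — lacks this property, so No. 9: 9 mod 3 = 0 — lacks this property, so No. 28: 28 mod 3 = 1 — qualifies, so Yes.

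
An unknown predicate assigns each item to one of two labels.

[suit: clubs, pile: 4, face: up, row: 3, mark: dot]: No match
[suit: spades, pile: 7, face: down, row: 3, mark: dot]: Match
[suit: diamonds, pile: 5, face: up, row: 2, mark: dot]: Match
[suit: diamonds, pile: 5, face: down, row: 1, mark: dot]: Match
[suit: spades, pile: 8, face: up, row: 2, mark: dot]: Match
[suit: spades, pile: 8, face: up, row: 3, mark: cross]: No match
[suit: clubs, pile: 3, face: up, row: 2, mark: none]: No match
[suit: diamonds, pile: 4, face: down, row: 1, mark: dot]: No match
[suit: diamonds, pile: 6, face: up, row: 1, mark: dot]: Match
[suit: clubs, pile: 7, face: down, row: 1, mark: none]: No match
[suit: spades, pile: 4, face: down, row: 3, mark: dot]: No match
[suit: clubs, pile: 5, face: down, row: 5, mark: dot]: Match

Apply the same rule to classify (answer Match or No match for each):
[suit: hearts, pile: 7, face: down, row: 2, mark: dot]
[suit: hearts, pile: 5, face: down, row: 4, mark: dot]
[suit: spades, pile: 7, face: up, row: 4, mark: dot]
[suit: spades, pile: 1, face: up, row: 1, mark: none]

Match, Match, Match, No match

The common property of the 'Match' items is: mark is dot AND pile ≥ 5. No 'No match' item has it.
[suit: hearts, pile: 7, face: down, row: 2, mark: dot]: mark is dot, pile = 7, satisfies this → Match.
[suit: hearts, pile: 5, face: down, row: 4, mark: dot]: mark is dot, pile = 5, satisfies this → Match.
[suit: spades, pile: 7, face: up, row: 4, mark: dot]: mark is dot, pile = 7, satisfies this → Match.
[suit: spades, pile: 1, face: up, row: 1, mark: none]: mark is none, pile = 1, doesn't match → No match.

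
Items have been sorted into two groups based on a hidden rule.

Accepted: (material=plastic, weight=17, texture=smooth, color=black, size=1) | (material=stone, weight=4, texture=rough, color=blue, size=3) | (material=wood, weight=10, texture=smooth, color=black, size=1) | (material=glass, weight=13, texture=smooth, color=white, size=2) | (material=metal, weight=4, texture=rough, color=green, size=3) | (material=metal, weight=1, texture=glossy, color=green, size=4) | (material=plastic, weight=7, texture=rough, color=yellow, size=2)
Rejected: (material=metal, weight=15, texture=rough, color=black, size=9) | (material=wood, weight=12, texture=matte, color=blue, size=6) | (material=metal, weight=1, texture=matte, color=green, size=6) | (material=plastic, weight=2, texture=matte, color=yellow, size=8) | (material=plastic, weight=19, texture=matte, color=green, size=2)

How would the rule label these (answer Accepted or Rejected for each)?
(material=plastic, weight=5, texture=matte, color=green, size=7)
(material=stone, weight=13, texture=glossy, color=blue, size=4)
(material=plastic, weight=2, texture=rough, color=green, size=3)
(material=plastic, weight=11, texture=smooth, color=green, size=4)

The distinguishing property — weight ≤ 17 AND size ≤ 4 — holds for all the 'Accepted' cases and none of the 'Rejected' cases.

Rejected, Accepted, Accepted, Accepted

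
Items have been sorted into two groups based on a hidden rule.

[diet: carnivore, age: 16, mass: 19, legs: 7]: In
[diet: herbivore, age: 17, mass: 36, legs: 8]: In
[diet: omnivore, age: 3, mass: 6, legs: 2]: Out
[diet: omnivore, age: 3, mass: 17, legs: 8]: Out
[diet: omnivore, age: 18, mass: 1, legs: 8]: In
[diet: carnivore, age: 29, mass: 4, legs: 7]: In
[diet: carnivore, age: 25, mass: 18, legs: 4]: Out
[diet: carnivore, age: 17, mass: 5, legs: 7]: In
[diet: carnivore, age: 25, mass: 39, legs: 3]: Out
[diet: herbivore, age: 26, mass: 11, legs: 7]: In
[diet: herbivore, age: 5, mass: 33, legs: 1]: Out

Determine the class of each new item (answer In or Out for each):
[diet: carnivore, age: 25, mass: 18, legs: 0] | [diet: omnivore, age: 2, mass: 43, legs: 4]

The common property of the 'In' items is: legs ≥ 7 AND age ≥ 5. No 'Out' item has it.
[diet: carnivore, age: 25, mass: 18, legs: 0]: legs = 0, age = 25, fails this test → Out. [diet: omnivore, age: 2, mass: 43, legs: 4]: legs = 4, age = 2, fails this test → Out.

Out, Out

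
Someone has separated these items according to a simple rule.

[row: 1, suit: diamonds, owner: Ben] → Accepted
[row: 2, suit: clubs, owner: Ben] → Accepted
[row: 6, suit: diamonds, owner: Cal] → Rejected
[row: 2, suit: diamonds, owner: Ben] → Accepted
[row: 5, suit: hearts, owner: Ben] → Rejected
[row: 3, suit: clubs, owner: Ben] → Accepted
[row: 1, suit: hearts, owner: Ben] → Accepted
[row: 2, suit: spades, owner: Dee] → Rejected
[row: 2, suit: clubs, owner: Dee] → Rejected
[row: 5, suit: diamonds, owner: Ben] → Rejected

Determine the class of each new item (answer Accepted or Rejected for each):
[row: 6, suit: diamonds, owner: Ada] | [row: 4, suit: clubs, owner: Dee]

The common property of the 'Accepted' items is: owner is Ben AND row ≤ 3. No 'Rejected' item has it.
[row: 6, suit: diamonds, owner: Ada] — owner is Ada, row = 6, hence Rejected. [row: 4, suit: clubs, owner: Dee] — owner is Dee, row = 4, hence Rejected.

Rejected, Rejected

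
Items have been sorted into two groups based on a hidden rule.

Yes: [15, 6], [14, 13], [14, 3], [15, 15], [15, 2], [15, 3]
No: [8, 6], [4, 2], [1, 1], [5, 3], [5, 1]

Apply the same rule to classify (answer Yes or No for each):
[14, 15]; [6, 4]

Yes, No

The simplest hypothesis consistent with all the labels is: sum ≥ 17.
[14, 15]: 14+15 = 29, fits → Yes. [6, 4]: 6+4 = 10, doesn't match → No.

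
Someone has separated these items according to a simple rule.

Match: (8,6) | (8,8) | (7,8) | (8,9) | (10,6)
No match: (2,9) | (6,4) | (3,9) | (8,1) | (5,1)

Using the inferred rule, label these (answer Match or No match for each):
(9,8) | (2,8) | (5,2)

Match, No match, No match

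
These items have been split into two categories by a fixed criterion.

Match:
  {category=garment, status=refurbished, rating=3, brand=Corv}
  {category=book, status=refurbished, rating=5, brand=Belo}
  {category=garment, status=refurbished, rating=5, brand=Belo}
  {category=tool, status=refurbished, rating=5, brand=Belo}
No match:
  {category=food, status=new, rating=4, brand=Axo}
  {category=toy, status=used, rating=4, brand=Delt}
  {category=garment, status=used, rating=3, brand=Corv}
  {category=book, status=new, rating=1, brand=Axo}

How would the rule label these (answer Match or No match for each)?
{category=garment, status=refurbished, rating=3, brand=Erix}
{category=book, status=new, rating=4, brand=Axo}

Match, No match

Rule: status is refurbished. This holds for each 'Match' example and fails for each 'No match' one.
Match: {category=garment, status=refurbished, rating=3, brand=Erix}, since status is refurbished.
No match: {category=book, status=new, rating=4, brand=Axo}, since status is new.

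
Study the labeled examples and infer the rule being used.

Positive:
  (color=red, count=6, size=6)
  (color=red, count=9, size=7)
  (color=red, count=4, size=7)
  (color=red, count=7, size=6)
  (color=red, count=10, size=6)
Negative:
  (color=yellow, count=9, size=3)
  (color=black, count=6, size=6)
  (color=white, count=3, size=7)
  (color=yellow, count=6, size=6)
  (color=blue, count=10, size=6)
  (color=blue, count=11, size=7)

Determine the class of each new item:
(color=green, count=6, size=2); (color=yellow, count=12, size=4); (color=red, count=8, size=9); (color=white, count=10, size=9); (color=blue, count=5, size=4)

Negative, Negative, Positive, Negative, Negative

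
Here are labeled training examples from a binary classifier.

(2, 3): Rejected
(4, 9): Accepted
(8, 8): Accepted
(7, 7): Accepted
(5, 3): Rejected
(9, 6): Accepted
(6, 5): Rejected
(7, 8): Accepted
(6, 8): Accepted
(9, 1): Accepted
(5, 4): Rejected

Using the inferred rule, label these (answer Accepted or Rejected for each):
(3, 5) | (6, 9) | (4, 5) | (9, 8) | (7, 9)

Rejected, Accepted, Rejected, Accepted, Accepted

The pattern is that an item is 'Accepted' exactly when: max ≥ 7.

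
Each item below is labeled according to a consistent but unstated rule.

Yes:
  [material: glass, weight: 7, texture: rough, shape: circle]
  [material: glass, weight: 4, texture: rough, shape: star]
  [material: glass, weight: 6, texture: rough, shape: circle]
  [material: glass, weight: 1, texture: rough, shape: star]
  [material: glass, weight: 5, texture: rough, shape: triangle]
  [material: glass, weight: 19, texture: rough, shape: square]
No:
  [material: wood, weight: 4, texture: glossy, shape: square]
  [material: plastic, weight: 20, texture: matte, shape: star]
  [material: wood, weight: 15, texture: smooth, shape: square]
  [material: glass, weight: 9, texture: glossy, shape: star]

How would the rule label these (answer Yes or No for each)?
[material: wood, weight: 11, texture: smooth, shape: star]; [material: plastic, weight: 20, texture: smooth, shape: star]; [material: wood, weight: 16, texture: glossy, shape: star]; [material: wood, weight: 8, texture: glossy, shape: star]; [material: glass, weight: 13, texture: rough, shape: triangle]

No, No, No, No, Yes

One predicate separates the groups cleanly: texture is rough.
[material: wood, weight: 11, texture: smooth, shape: star]: texture is smooth, fails the rule → No.
[material: plastic, weight: 20, texture: smooth, shape: star]: texture is smooth, fails the rule → No.
[material: wood, weight: 16, texture: glossy, shape: star]: texture is glossy, fails the rule → No.
[material: wood, weight: 8, texture: glossy, shape: star]: texture is glossy, fails the rule → No.
[material: glass, weight: 13, texture: rough, shape: triangle]: texture is rough, satisfies this → Yes.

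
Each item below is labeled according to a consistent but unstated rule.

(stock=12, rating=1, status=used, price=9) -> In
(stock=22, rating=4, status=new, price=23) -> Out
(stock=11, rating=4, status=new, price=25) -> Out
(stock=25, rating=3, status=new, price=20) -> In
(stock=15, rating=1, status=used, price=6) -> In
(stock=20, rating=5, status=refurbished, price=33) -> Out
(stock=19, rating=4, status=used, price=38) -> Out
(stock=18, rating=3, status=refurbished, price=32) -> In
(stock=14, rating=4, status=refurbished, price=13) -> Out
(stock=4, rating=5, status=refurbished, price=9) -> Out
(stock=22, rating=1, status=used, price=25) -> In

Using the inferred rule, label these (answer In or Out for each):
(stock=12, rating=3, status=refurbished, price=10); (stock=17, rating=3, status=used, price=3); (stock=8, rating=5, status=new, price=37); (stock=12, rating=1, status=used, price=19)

In, In, Out, In

The common property of the 'In' items is: rating ≤ 3. No 'Out' item has it.
(stock=12, rating=3, status=refurbished, price=10): In (rating = 3). (stock=17, rating=3, status=used, price=3): In (rating = 3). (stock=8, rating=5, status=new, price=37): Out (rating = 5). (stock=12, rating=1, status=used, price=19): In (rating = 1).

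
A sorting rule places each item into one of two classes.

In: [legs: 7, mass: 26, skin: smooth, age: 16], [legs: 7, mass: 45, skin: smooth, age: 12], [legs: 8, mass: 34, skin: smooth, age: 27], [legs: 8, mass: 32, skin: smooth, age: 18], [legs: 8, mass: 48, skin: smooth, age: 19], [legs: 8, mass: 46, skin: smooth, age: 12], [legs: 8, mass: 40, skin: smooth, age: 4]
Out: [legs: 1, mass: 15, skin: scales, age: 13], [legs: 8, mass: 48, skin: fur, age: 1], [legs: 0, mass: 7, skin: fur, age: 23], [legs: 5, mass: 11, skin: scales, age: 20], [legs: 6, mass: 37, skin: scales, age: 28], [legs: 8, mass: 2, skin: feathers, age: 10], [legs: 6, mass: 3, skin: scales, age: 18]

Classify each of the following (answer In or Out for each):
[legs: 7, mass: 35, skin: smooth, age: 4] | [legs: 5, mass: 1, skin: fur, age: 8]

Rule: skin is smooth. This holds for each 'In' example and fails for each 'Out' one.
[legs: 7, mass: 35, skin: smooth, age: 4]: skin is smooth, satisfies this → In.
[legs: 5, mass: 1, skin: fur, age: 8]: skin is fur, does not fit → Out.

In, Out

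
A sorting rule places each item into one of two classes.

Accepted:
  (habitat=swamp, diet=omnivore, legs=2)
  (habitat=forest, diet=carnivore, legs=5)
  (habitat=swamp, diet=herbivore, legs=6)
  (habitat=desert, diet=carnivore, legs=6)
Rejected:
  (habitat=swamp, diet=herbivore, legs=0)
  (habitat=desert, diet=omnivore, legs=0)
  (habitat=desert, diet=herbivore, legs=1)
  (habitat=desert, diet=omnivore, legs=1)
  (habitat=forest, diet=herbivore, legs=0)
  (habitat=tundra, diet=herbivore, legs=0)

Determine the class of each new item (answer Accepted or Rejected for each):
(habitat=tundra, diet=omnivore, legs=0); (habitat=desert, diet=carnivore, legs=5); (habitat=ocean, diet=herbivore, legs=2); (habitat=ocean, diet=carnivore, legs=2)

Rejected, Accepted, Accepted, Accepted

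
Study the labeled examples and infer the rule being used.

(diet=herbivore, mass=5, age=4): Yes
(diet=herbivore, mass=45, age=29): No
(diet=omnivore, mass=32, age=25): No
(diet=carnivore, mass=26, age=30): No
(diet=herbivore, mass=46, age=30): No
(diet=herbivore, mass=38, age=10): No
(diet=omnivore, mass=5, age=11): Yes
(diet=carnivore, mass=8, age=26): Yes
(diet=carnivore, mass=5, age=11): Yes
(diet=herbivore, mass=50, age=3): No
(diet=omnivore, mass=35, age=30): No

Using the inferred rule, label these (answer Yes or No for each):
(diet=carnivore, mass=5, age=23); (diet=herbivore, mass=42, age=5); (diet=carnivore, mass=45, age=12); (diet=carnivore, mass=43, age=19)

Yes, No, No, No

The common property of the 'Yes' items is: mass ≤ 8. No 'No' item has it.
Yes: (diet=carnivore, mass=5, age=23), since mass = 5.
No: (diet=herbivore, mass=42, age=5), since mass = 42.
No: (diet=carnivore, mass=45, age=12), since mass = 45.
No: (diet=carnivore, mass=43, age=19), since mass = 43.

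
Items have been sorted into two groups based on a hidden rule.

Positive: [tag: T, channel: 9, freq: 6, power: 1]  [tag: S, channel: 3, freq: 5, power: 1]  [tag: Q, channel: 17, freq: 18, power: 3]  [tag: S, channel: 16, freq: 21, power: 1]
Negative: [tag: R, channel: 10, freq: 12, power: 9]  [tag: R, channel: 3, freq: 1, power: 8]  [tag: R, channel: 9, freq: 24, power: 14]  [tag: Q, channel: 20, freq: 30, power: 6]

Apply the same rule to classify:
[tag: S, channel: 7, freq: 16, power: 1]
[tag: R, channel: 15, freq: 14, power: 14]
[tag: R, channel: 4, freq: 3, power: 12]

The simplest hypothesis consistent with all the labels is: power ≤ 3.
Positive: [tag: S, channel: 7, freq: 16, power: 1], since power = 1.
Negative: [tag: R, channel: 15, freq: 14, power: 14], since power = 14.
Negative: [tag: R, channel: 4, freq: 3, power: 12], since power = 12.

Positive, Negative, Negative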